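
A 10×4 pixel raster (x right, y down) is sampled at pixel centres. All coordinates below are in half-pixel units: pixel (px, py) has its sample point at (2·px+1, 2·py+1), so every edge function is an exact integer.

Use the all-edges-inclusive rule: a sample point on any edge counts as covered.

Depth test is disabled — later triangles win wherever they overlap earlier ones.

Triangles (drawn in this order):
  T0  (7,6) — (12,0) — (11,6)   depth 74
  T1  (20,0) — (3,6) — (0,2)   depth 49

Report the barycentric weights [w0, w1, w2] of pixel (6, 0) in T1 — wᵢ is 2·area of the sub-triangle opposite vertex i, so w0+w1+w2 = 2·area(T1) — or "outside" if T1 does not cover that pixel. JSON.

T0:
  2·area = 24
  edge (7, 6)→(12, 0): d=(5,-6) inclusive
  edge (12, 0)→(11, 6): d=(-1,6) inclusive
  edge (11, 6)→(7, 6): d=(-4,0) inclusive
    (5,1)@(11, 3): e=[9,3,12] → █
    (6,1)@(13, 3): e=[21,-9,12] → ·
    (4,2)@(9, 5): e=[7,13,4] → █
    (6,2)@(13, 5): e=[31,-11,4] → ·
    (4,3)@(9, 7): e=[17,11,-4] → ·
    (5,3)@(11, 7): e=[29,-1,-4] → ·
  covered (3 px):
    · · · · · · · · · ·
    · · · · · █ · · · ·
    · · · · █ █ · · · ·
    · · · · · · · · · ·
T1:
  2·area = 86
  edge (20, 0)→(3, 6): d=(-17,6) inclusive
  edge (3, 6)→(0, 2): d=(-3,-4) inclusive
  edge (0, 2)→(20, 0): d=(20,-2) inclusive
    (5,0)@(11, 1): e=[37,47,2] → █
    (6,0)@(13, 1): e=[25,55,6] → █
    (7,0)@(15, 1): e=[13,63,10] → █
    (8,0)@(17, 1): e=[1,71,14] → █
    (9,0)@(19, 1): e=[-11,79,18] → ·
    (0,1)@(1, 3): e=[63,1,22] → █
    (1,1)@(3, 3): e=[51,9,26] → █
    (2,1)@(5, 3): e=[39,17,30] → █
    (3,1)@(7, 3): e=[27,25,34] → █
    (4,1)@(9, 3): e=[15,33,38] → █
    (6,1)@(13, 3): e=[-9,49,46] → ·
    (7,1)@(15, 3): e=[-21,57,50] → ·
  covered (12 px):
    · · · · · █ █ █ █ ·
    █ █ █ █ █ █ · · · ·
    · █ █ · · · · · · ·
    · · · · · · · · · ·

Final: [55,6,25]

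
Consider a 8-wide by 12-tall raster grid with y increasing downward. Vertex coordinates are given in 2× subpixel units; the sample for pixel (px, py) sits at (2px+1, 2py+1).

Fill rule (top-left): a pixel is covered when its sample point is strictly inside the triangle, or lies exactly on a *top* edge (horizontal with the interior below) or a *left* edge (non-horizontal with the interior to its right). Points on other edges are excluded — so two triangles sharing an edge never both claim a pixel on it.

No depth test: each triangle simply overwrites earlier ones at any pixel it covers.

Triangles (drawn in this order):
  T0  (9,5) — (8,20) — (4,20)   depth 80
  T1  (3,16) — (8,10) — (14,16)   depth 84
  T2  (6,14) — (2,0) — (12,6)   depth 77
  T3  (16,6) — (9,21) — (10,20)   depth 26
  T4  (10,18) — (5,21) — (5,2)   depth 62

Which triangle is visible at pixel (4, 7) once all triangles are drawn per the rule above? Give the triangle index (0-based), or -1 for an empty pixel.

T0:
  2·area = 60
  edge (9, 5)→(8, 20): d=(-1,15) right/bottom  bias=-1
  edge (8, 20)→(4, 20): d=(-4,0) right/bottom  bias=-1
  edge (4, 20)→(9, 5): d=(5,-15) top-left  bias=+0
    (4,2)@(9, 5): e=[0,60,0] → .  [on edge]
    (3,5)@(7, 11): e=[24,36,0] → X  [on edge]
    (4,5)@(9, 11): e=[-6,36,30] → .
    (3,6)@(7, 13): e=[22,28,10] → X
    (4,6)@(9, 13): e=[-8,28,40] → .
    (3,7)@(7, 15): e=[20,20,20] → X
    (4,7)@(9, 15): e=[-10,20,50] → .
    (2,8)@(5, 17): e=[48,12,0] → X  [on edge]
    (4,8)@(9, 17): e=[-12,12,60] → .
    (2,9)@(5, 19): e=[46,4,10] → X
    (4,9)@(9, 19): e=[-14,4,70] → .
    (2,10)@(5, 21): e=[44,-4,20] → .
    (1,11)@(3, 23): e=[72,-12,0] → .  [on edge]
  covered (7 px):
    . . . . . . . .
    . . . . . . . .
    . . . . . . . .
    . . . . . . . .
    . . . . . . . .
    . . . X . . . .
    . . . X . . . .
    . . . X . . . .
    . . X X . . . .
    . . X X . . . .
    . . . . . . . .
    . . . . . . . .
T1:
  2·area = 66
  edge (3, 16)→(8, 10): d=(5,-6) top-left  bias=+0
  edge (8, 10)→(14, 16): d=(6,6) right/bottom  bias=-1
  edge (14, 16)→(3, 16): d=(-11,0) right/bottom  bias=-1
    (0,1)@(1, 3): e=[-77,0,143] → .  [on edge]
    (1,2)@(3, 5): e=[-55,0,121] → .  [on edge]
    (2,3)@(5, 7): e=[-33,0,99] → .  [on edge]
    (3,4)@(7, 9): e=[-11,0,77] → .  [on edge]
    (4,5)@(9, 11): e=[11,0,55] → .  [on edge]
    (3,6)@(7, 13): e=[9,24,33] → X
    (4,6)@(9, 13): e=[21,12,33] → X
    (5,6)@(11, 13): e=[33,0,33] → .  [on edge]
    (2,7)@(5, 15): e=[7,48,11] → X
    (5,7)@(11, 15): e=[43,12,11] → X
    (6,7)@(13, 15): e=[55,0,11] → .  [on edge]
    (2,8)@(5, 17): e=[17,60,-11] → .
    (7,8)@(15, 17): e=[77,0,-11] → .  [on edge]
  covered (6 px):
    . . . . . . . .
    . . . . . . . .
    . . . . . . . .
    . . . . . . . .
    . . . . . . . .
    . . . . . . . .
    . . . X X . . .
    . . X X X X . .
    . . . . . . . .
    . . . . . . . .
    . . . . . . . .
    . . . . . . . .
T2:
  2·area = 116
  edge (6, 14)→(2, 0): d=(-4,-14) top-left  bias=+0
  edge (2, 0)→(12, 6): d=(10,6) right/bottom  bias=-1
  edge (12, 6)→(6, 14): d=(-6,8) right/bottom  bias=-1
    (1,0)@(3, 1): e=[10,4,102] → X
    (2,0)@(5, 1): e=[38,-8,86] → .
    (1,1)@(3, 3): e=[2,24,90] → X
    (2,1)@(5, 3): e=[30,12,74] → X
    (3,1)@(7, 3): e=[58,0,58] → .  [on edge]
    (1,2)@(3, 5): e=[-6,44,78] → .
    (2,2)@(5, 5): e=[22,32,62] → X
    (3,2)@(7, 5): e=[50,20,46] → X
    (4,2)@(9, 5): e=[78,8,30] → X
    (5,2)@(11, 5): e=[106,-4,14] → .
    (2,3)@(5, 7): e=[14,52,50] → X
    (5,3)@(11, 7): e=[98,16,2] → X
  covered (14 px):
    . X . . . . . .
    . X X . . . . .
    . . X X X . . .
    . . X X X X . .
    . . X X X . . .
    . . . X . . . .
    . . . . . . . .
    . . . . . . . .
    . . . . . . . .
    . . . . . . . .
    . . . . . . . .
    . . . . . . . .
T3:
  2·area = 8  (B↔C swapped to make it positive)
  edge (16, 6)→(10, 20): d=(-6,14) right/bottom  bias=-1
  edge (10, 20)→(9, 21): d=(-1,1) right/bottom  bias=-1
  edge (9, 21)→(16, 6): d=(7,-15) top-left  bias=+0
    (6,6)@(13, 13): e=[0,4,4] → .  [on edge]
    (7,7)@(15, 15): e=[-40,0,48] → .  [on edge]
    (5,8)@(11, 17): e=[4,2,2] → X
    (6,8)@(13, 17): e=[-24,0,32] → .  [on edge]
    (5,9)@(11, 19): e=[-8,0,16] → .  [on edge]
    (4,10)@(9, 21): e=[8,0,0] → .  [on edge]
    (3,11)@(7, 23): e=[24,0,-16] → .  [on edge]
  covered (1 px):
    . . . . . . . .
    . . . . . . . .
    . . . . . . . .
    . . . . . . . .
    . . . . . . . .
    . . . . . . . .
    . . . . . . . .
    . . . . . . . .
    . . . . . X . .
    . . . . . . . .
    . . . . . . . .
    . . . . . . . .
T4:
  2·area = 95
  edge (10, 18)→(5, 21): d=(-5,3) right/bottom  bias=-1
  edge (5, 21)→(5, 2): d=(0,-19) top-left  bias=+0
  edge (5, 2)→(10, 18): d=(5,16) right/bottom  bias=-1
    (2,0)@(5, 1): e=[100,0,-5] → .  [on edge]
    (2,1)@(5, 3): e=[90,0,5] → X  [on edge]
    (3,1)@(7, 3): e=[84,38,-27] → .
    (2,2)@(5, 5): e=[80,0,15] → X  [on edge]
    (3,2)@(7, 5): e=[74,38,-17] → .
    (2,3)@(5, 7): e=[70,0,25] → X  [on edge]
    (3,3)@(7, 7): e=[64,38,-7] → .
    (2,4)@(5, 9): e=[60,0,35] → X  [on edge]
    (3,4)@(7, 9): e=[54,38,3] → X
    (4,4)@(9, 9): e=[48,76,-29] → .
    (2,5)@(5, 11): e=[50,0,45] → X  [on edge]
    (4,5)@(9, 11): e=[38,76,-19] → .
    (2,6)@(5, 13): e=[40,0,55] → X  [on edge]
    (2,7)@(5, 15): e=[30,0,65] → X  [on edge]
    (7,7)@(15, 15): e=[0,190,-95] → .  [on edge]
    (2,8)@(5, 17): e=[20,0,75] → X  [on edge]
    (2,9)@(5, 19): e=[10,0,85] → X  [on edge]
    (2,10)@(5, 21): e=[0,0,95] → .  [on edge]
    (2,11)@(5, 23): e=[-10,0,105] → .  [on edge]
  covered (17 px):
    . . . . . . . .
    . . X . . . . .
    . . X . . . . .
    . . X . . . . .
    . . X X . . . .
    . . X X . . . .
    . . X X . . . .
    . . X X X . . .
    . . X X X . . .
    . . X X . . . .
    . . . . . . . .
    . . . . . . . .

Z-buffer (winner per pixel, '.' = empty):
  . 2 . . . . . .
  . 2 4 . . . . .
  . . 4 2 2 . . .
  . . 4 2 2 2 . .
  . . 4 4 2 . . .
  . . 4 4 . . . .
  . . 4 4 1 . . .
  . . 4 4 4 1 . .
  . . 4 4 4 3 . .
  . . 4 4 . . . .
  . . . . . . . .
  . . . . . . . .

Answer: 4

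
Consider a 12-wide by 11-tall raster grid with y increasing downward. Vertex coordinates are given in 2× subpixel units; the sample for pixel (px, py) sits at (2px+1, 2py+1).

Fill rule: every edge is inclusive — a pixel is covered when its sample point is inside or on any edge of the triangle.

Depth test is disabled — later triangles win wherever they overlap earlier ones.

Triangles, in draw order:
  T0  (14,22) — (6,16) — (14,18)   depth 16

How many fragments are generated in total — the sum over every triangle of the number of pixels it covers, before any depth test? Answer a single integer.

T0:
  2·area = 32
  edge (14, 22)→(6, 16): d=(-8,-6) inclusive
  edge (6, 16)→(14, 18): d=(8,2) inclusive
  edge (14, 18)→(14, 22): d=(0,4) inclusive
    (4,8)@(9, 17): e=[10,2,20] → X
    (5,8)@(11, 17): e=[22,-2,12] → .
    (4,9)@(9, 19): e=[-6,18,20] → .
    (5,9)@(11, 19): e=[6,14,12] → X
    (6,9)@(13, 19): e=[18,10,4] → X
    (7,9)@(15, 19): e=[30,6,-4] → .
    (5,10)@(11, 21): e=[-10,30,12] → .
    (6,10)@(13, 21): e=[2,26,4] → X
    (7,10)@(15, 21): e=[14,22,-4] → .
  covered (4 px):
    . . . . . . . . . . . .
    . . . . . . . . . . . .
    . . . . . . . . . . . .
    . . . . . . . . . . . .
    . . . . . . . . . . . .
    . . . . . . . . . . . .
    . . . . . . . . . . . .
    . . . . . . . . . . . .
    . . . . X . . . . . . .
    . . . . . X X . . . . .
    . . . . . . X . . . . .

Answer: 4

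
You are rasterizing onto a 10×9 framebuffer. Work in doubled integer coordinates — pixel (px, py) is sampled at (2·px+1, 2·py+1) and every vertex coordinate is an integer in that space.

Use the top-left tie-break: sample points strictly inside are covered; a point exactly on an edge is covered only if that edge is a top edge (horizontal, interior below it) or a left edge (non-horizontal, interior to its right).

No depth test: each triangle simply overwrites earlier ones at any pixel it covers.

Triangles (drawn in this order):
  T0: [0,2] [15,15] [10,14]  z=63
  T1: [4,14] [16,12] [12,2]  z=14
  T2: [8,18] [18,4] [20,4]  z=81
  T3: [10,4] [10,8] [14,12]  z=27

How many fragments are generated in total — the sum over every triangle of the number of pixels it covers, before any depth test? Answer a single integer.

T0:
  2·area = 50
  edge (0, 2)→(15, 15): d=(15,13) right/bottom  bias=-1
  edge (15, 15)→(10, 14): d=(-5,-1) top-left  bias=+0
  edge (10, 14)→(0, 2): d=(-10,-12) top-left  bias=+0
    (0,1)@(1, 3): e=[2,46,2] → █
    (1,1)@(3, 3): e=[-24,48,26] → ·
    (0,2)@(1, 5): e=[32,36,-18] → ·
    (1,2)@(3, 5): e=[6,38,6] → █
    (2,2)@(5, 5): e=[-20,40,30] → ·
    (1,3)@(3, 7): e=[36,28,-14] → ·
    (2,3)@(5, 7): e=[10,30,10] → █
    (3,3)@(7, 7): e=[-16,32,34] → ·
    (2,4)@(5, 9): e=[40,20,-10] → ·
    (3,4)@(7, 9): e=[14,22,14] → █
    (4,4)@(9, 9): e=[-12,24,38] → ·
    (3,5)@(7, 11): e=[44,12,-6] → ·
    (2,6)@(5, 13): e=[100,0,-50] → ·  [on edge]
    (7,7)@(15, 15): e=[0,0,50] → ·  [on edge]
  covered (6 px):
    · · · · · · · · · ·
    █ · · · · · · · · ·
    · █ · · · · · · · ·
    · · █ · · · · · · ·
    · · · █ · · · · · ·
    · · · · █ · · · · ·
    · · · · · █ · · · ·
    · · · · · · · · · ·
    · · · · · · · · · ·
T1:
  2·area = 128  (B↔C swapped to make it positive)
  edge (4, 14)→(12, 2): d=(8,-12) top-left  bias=+0
  edge (12, 2)→(16, 12): d=(4,10) right/bottom  bias=-1
  edge (16, 12)→(4, 14): d=(-12,2) right/bottom  bias=-1
    (5,2)@(11, 5): e=[12,22,94] → █
    (6,2)@(13, 5): e=[36,2,90] → █
    (7,2)@(15, 5): e=[60,-18,86] → ·
    (4,3)@(9, 7): e=[4,50,74] → █
    (7,3)@(15, 7): e=[76,-10,62] → ·
    (4,4)@(9, 9): e=[20,58,50] → █
    (7,4)@(15, 9): e=[92,-2,38] → ·
    (3,5)@(7, 11): e=[12,86,30] → █
    (7,5)@(15, 11): e=[108,6,14] → █
    (8,5)@(17, 11): e=[132,-14,10] → ·
    (2,6)@(5, 13): e=[4,114,10] → █
    (5,6)@(11, 13): e=[76,54,-2] → ·
  covered (16 px):
    · · · · · · · · · ·
    · · · · · · · · · ·
    · · · · · █ █ · · ·
    · · · · █ █ █ · · ·
    · · · · █ █ █ · · ·
    · · · █ █ █ █ █ · ·
    · · █ █ █ · · · · ·
    · · · · · · · · · ·
    · · · · · · · · · ·
T2:
  2·area = 28
  edge (8, 18)→(18, 4): d=(10,-14) top-left  bias=+0
  edge (18, 4)→(20, 4): d=(2,0) top-left  bias=+0
  edge (20, 4)→(8, 18): d=(-12,14) right/bottom  bias=-1
    (9,2)@(19, 5): e=[24,2,2] → █
    (8,3)@(17, 7): e=[16,6,6] → █
    (9,3)@(19, 7): e=[44,6,-22] → ·
    (7,4)@(15, 9): e=[8,10,10] → █
    (8,4)@(17, 9): e=[36,10,-18] → ·
    (6,5)@(13, 11): e=[0,14,14] → █  [on edge]
    (7,5)@(15, 11): e=[28,14,-14] → ·
    (6,6)@(13, 13): e=[20,18,-10] → ·
  covered (4 px):
    · · · · · · · · · ·
    · · · · · · · · · ·
    · · · · · · · · · █
    · · · · · · · · █ ·
    · · · · · · · █ · ·
    · · · · · · █ · · ·
    · · · · · · · · · ·
    · · · · · · · · · ·
    · · · · · · · · · ·
T3:
  2·area = 16  (B↔C swapped to make it positive)
  edge (10, 4)→(14, 12): d=(4,8) right/bottom  bias=-1
  edge (14, 12)→(10, 8): d=(-4,-4) top-left  bias=+0
  edge (10, 8)→(10, 4): d=(0,-4) top-left  bias=+0
    (1,0)@(3, 1): e=[44,0,-28] → ·  [on edge]
    (2,1)@(5, 3): e=[36,0,-20] → ·  [on edge]
    (3,2)@(7, 5): e=[28,0,-12] → ·  [on edge]
    (4,3)@(9, 7): e=[20,0,-4] → ·  [on edge]
    (5,3)@(11, 7): e=[4,8,4] → █
    (6,3)@(13, 7): e=[-12,16,12] → ·
    (5,4)@(11, 9): e=[12,0,4] → █  [on edge]
    (6,4)@(13, 9): e=[-4,8,12] → ·
    (5,5)@(11, 11): e=[20,-8,4] → ·
    (6,5)@(13, 11): e=[4,0,12] → █  [on edge]
    (7,5)@(15, 11): e=[-12,8,20] → ·
    (6,6)@(13, 13): e=[12,-8,12] → ·
    (7,6)@(15, 13): e=[-4,0,20] → ·  [on edge]
    (8,7)@(17, 15): e=[-12,0,28] → ·  [on edge]
    (9,8)@(19, 17): e=[-20,0,36] → ·  [on edge]
  covered (3 px):
    · · · · · · · · · ·
    · · · · · · · · · ·
    · · · · · · · · · ·
    · · · · · █ · · · ·
    · · · · · █ · · · ·
    · · · · · · █ · · ·
    · · · · · · · · · ·
    · · · · · · · · · ·
    · · · · · · · · · ·

Result: 29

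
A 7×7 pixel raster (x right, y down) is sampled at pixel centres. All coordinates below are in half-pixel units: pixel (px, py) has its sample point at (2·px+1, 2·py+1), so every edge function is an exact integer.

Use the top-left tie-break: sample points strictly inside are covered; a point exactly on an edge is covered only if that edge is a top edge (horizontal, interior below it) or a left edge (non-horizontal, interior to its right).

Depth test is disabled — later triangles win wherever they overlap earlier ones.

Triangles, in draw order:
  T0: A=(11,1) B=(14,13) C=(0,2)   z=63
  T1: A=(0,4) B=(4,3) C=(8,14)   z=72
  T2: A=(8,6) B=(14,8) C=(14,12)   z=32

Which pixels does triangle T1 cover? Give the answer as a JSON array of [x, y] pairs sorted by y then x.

T0:
  2·area = 135
  edge (11, 1)→(14, 13): d=(3,12) right/bottom  bias=-1
  edge (14, 13)→(0, 2): d=(-14,-11) top-left  bias=+0
  edge (0, 2)→(11, 1): d=(11,-1) top-left  bias=+0
    (5,0)@(11, 1): e=[0,135,0] → ·  [on edge]
    (1,1)@(3, 3): e=[102,19,14] → █
    (2,1)@(5, 3): e=[78,41,16] → █
    (3,1)@(7, 3): e=[54,63,18] → █
    (4,1)@(9, 3): e=[30,85,20] → █
    (5,1)@(11, 3): e=[6,107,22] → █
    (6,1)@(13, 3): e=[-18,129,24] → ·
    (1,2)@(3, 5): e=[108,-9,36] → ·
    (2,2)@(5, 5): e=[84,13,38] → █
    (6,2)@(13, 5): e=[-12,101,46] → ·
    (2,3)@(5, 7): e=[90,-15,60] → ·
    (3,3)@(7, 7): e=[66,7,62] → █
    (6,4)@(13, 9): e=[0,45,90] → ·  [on edge]
  covered (15 px):
    · · · · · · ·
    · █ █ █ █ █ ·
    · · █ █ █ █ ·
    · · · █ █ █ ·
    · · · · █ █ ·
    · · · · · · █
    · · · · · · ·
T1:
  2·area = 48
  edge (0, 4)→(4, 3): d=(4,-1) top-left  bias=+0
  edge (4, 3)→(8, 14): d=(4,11) right/bottom  bias=-1
  edge (8, 14)→(0, 4): d=(-8,-10) top-left  bias=+0
    (0,2)@(1, 5): e=[5,41,2] → █
    (1,2)@(3, 5): e=[7,19,22] → █
    (2,2)@(5, 5): e=[9,-3,42] → ·
    (0,3)@(1, 7): e=[13,49,-14] → ·
    (1,3)@(3, 7): e=[15,27,6] → █
    (2,3)@(5, 7): e=[17,5,26] → █
    (3,3)@(7, 7): e=[19,-17,46] → ·
    (1,4)@(3, 9): e=[23,35,-10] → ·
    (2,4)@(5, 9): e=[25,13,10] → █
    (3,4)@(7, 9): e=[27,-9,30] → ·
    (2,5)@(5, 11): e=[33,21,-6] → ·
  covered (5 px):
    · · · · · · ·
    · · · · · · ·
    █ █ · · · · ·
    · █ █ · · · ·
    · · █ · · · ·
    · · · · · · ·
    · · · · · · ·
T2:
  2·area = 24
  edge (8, 6)→(14, 8): d=(6,2) right/bottom  bias=-1
  edge (14, 8)→(14, 12): d=(0,4) right/bottom  bias=-1
  edge (14, 12)→(8, 6): d=(-6,-6) top-left  bias=+0
    (1,0)@(3, 1): e=[-20,44,0] → ·  [on edge]
    (2,1)@(5, 3): e=[-12,36,0] → ·  [on edge]
    (2,2)@(5, 5): e=[0,36,-12] → ·  [on edge]
    (3,2)@(7, 5): e=[-4,28,0] → ·  [on edge]
    (4,3)@(9, 7): e=[4,20,0] → █  [on edge]
    (5,3)@(11, 7): e=[0,12,12] → ·  [on edge]
    (4,4)@(9, 9): e=[16,20,-12] → ·
    (5,4)@(11, 9): e=[12,12,0] → █  [on edge]
    (6,4)@(13, 9): e=[8,4,12] → █
    (5,5)@(11, 11): e=[24,12,-12] → ·
    (6,5)@(13, 11): e=[20,4,0] → █  [on edge]
    (6,6)@(13, 13): e=[32,4,-12] → ·
  covered (4 px):
    · · · · · · ·
    · · · · · · ·
    · · · · · · ·
    · · · · █ · ·
    · · · · · █ █
    · · · · · · █
    · · · · · · ·

Result: [[0,2],[1,2],[1,3],[2,3],[2,4]]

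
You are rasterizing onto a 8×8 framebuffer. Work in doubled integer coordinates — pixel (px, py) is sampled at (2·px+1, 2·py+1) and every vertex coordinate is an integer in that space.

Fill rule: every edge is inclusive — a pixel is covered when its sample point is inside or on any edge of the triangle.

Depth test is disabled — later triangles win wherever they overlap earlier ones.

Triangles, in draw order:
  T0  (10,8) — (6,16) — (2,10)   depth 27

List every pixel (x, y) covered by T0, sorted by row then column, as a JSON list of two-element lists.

T0:
  2·area = 56
  edge (10, 8)→(6, 16): d=(-4,8) inclusive
  edge (6, 16)→(2, 10): d=(-4,-6) inclusive
  edge (2, 10)→(10, 8): d=(8,-2) inclusive
    (3,4)@(7, 9): e=[20,34,2] → █
    (4,4)@(9, 9): e=[4,46,6] → █
    (5,4)@(11, 9): e=[-12,58,10] → ·
    (1,5)@(3, 11): e=[44,2,10] → █
    (2,5)@(5, 11): e=[28,14,14] → █
    (4,5)@(9, 11): e=[-4,38,22] → ·
    (1,6)@(3, 13): e=[36,-6,26] → ·
    (2,6)@(5, 13): e=[20,6,30] → █
    (4,6)@(9, 13): e=[-12,30,38] → ·
    (2,7)@(5, 15): e=[12,-2,46] → ·
    (3,7)@(7, 15): e=[-4,10,50] → ·
  covered (7 px):
    · · · · · · · ·
    · · · · · · · ·
    · · · · · · · ·
    · · · · · · · ·
    · · · █ █ · · ·
    · █ █ █ · · · ·
    · · █ █ · · · ·
    · · · · · · · ·

Answer: [[3,4],[4,4],[1,5],[2,5],[3,5],[2,6],[3,6]]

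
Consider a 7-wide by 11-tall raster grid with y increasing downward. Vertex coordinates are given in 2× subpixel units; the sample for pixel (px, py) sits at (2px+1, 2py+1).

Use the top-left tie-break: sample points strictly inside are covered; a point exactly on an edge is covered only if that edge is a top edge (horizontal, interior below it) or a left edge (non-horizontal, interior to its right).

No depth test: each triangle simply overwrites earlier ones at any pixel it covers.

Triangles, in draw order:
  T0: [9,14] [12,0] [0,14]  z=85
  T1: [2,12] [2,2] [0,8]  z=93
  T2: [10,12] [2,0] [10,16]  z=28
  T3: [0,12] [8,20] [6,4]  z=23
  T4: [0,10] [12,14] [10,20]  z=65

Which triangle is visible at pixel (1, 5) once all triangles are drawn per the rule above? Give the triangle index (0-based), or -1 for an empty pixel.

T0:
  2·area = 126  (B↔C swapped to make it positive)
  edge (9, 14)→(0, 14): d=(-9,0) right/bottom  bias=-1
  edge (0, 14)→(12, 0): d=(12,-14) top-left  bias=+0
  edge (12, 0)→(9, 14): d=(-3,14) right/bottom  bias=-1
    (5,1)@(11, 3): e=[99,22,5] → X
    (6,1)@(13, 3): e=[99,50,-23] → .
    (4,2)@(9, 5): e=[81,18,27] → X
    (5,2)@(11, 5): e=[81,46,-1] → .
    (3,3)@(7, 7): e=[63,14,49] → X
    (5,3)@(11, 7): e=[63,70,-7] → .
    (2,4)@(5, 9): e=[45,10,71] → X
    (5,4)@(11, 9): e=[45,94,-13] → .
    (1,5)@(3, 11): e=[27,6,93] → X
    (5,5)@(11, 11): e=[27,118,-19] → .
    (0,6)@(1, 13): e=[9,2,115] → X
    (5,6)@(11, 13): e=[9,142,-25] → .
  covered (16 px):
    . . . . . . .
    . . . . . X .
    . . . . X . .
    . . . X X . .
    . . X X X . .
    . X X X X . .
    X X X X X . .
    . . . . . . .
    . . . . . . .
    . . . . . . .
    . . . . . . .
T1:
  2·area = 20  (B↔C swapped to make it positive)
  edge (2, 12)→(0, 8): d=(-2,-4) top-left  bias=+0
  edge (0, 8)→(2, 2): d=(2,-6) top-left  bias=+0
  edge (2, 2)→(2, 12): d=(0,10) right/bottom  bias=-1
    (0,2)@(1, 5): e=[10,0,10] → X  [on edge]
    (1,2)@(3, 5): e=[18,12,-10] → .
    (0,3)@(1, 7): e=[6,4,10] → X
    (1,3)@(3, 7): e=[14,16,-10] → .
    (0,4)@(1, 9): e=[2,8,10] → X
    (1,4)@(3, 9): e=[10,20,-10] → .
    (0,5)@(1, 11): e=[-2,12,10] → .
  covered (3 px):
    . . . . . . .
    . . . . . . .
    X . . . . . .
    X . . . . . .
    X . . . . . .
    . . . . . . .
    . . . . . . .
    . . . . . . .
    . . . . . . .
    . . . . . . .
    . . . . . . .
T2:
  2·area = 32  (B↔C swapped to make it positive)
  edge (10, 12)→(10, 16): d=(0,4) right/bottom  bias=-1
  edge (10, 16)→(2, 0): d=(-8,-16) top-left  bias=+0
  edge (2, 0)→(10, 12): d=(8,12) right/bottom  bias=-1
    (2,2)@(5, 5): e=[20,8,4] → X
    (3,2)@(7, 5): e=[12,40,-20] → .
    (2,3)@(5, 7): e=[20,-8,20] → .
    (3,4)@(7, 9): e=[12,8,12] → X
    (4,4)@(9, 9): e=[4,40,-12] → .
    (3,5)@(7, 11): e=[12,-8,28] → .
    (4,5)@(9, 11): e=[4,24,4] → X
    (5,5)@(11, 11): e=[-4,56,-20] → .
    (4,6)@(9, 13): e=[4,8,20] → X
    (5,6)@(11, 13): e=[-4,40,-4] → .
    (4,7)@(9, 15): e=[4,-8,36] → .
  covered (4 px):
    . . . . . . .
    . . . . . . .
    . . X . . . .
    . . . . . . .
    . . . X . . .
    . . . . X . .
    . . . . X . .
    . . . . . . .
    . . . . . . .
    . . . . . . .
    . . . . . . .
T3:
  2·area = 112  (B↔C swapped to make it positive)
  edge (0, 12)→(6, 4): d=(6,-8) top-left  bias=+0
  edge (6, 4)→(8, 20): d=(2,16) right/bottom  bias=-1
  edge (8, 20)→(0, 12): d=(-8,-8) top-left  bias=+0
    (2,3)@(5, 7): e=[10,22,80] → X
    (3,3)@(7, 7): e=[26,-10,96] → .
    (1,4)@(3, 9): e=[6,58,48] → X
    (3,4)@(7, 9): e=[38,-6,80] → .
    (0,5)@(1, 11): e=[2,94,16] → X
    (3,5)@(7, 11): e=[50,-2,64] → .
    (0,6)@(1, 13): e=[14,98,0] → X  [on edge]
    (3,6)@(7, 13): e=[62,2,48] → X
    (4,6)@(9, 13): e=[78,-30,64] → .
    (0,7)@(1, 15): e=[26,102,-16] → .
    (1,7)@(3, 15): e=[42,70,0] → X  [on edge]
    (4,7)@(9, 15): e=[90,-26,48] → .
    (2,8)@(5, 17): e=[70,42,0] → X  [on edge]
    (3,9)@(7, 19): e=[98,14,0] → X  [on edge]
    (4,10)@(9, 21): e=[126,-14,0] → .  [on edge]
  covered (16 px):
    . . . . . . .
    . . . . . . .
    . . . . . . .
    . . X . . . .
    . X X . . . .
    X X X . . . .
    X X X X . . .
    . X X X . . .
    . . X X . . .
    . . . X . . .
    . . . . . . .
T4:
  2·area = 80
  edge (0, 10)→(12, 14): d=(12,4) right/bottom  bias=-1
  edge (12, 14)→(10, 20): d=(-2,6) right/bottom  bias=-1
  edge (10, 20)→(0, 10): d=(-10,-10) top-left  bias=+0
    (0,5)@(1, 11): e=[8,72,0] → X  [on edge]
    (1,5)@(3, 11): e=[0,60,20] → .  [on edge]
    (6,5)@(13, 11): e=[-40,0,120] → .  [on edge]
    (0,6)@(1, 13): e=[32,68,-20] → .
    (1,6)@(3, 13): e=[24,56,0] → X  [on edge]
    (2,6)@(5, 13): e=[16,44,20] → X
    (3,6)@(7, 13): e=[8,32,40] → X
    (4,6)@(9, 13): e=[0,20,60] → .  [on edge]
    (1,7)@(3, 15): e=[48,52,-20] → .
    (2,7)@(5, 15): e=[40,40,0] → X  [on edge]
    (4,7)@(9, 15): e=[24,16,40] → X
    (5,7)@(11, 15): e=[16,4,60] → X
    (3,8)@(7, 17): e=[56,24,0] → X  [on edge]
    (5,8)@(11, 17): e=[40,0,40] → .  [on edge]
    (4,9)@(9, 19): e=[72,8,0] → X  [on edge]
    (5,10)@(11, 21): e=[88,-8,0] → .  [on edge]
  covered (11 px):
    . . . . . . .
    . . . . . . .
    . . . . . . .
    . . . . . . .
    . . . . . . .
    X . . . . . .
    . X X X . . .
    . . X X X X .
    . . . X X . .
    . . . . X . .
    . . . . . . .

Z-buffer (winner per pixel, '.' = empty):
  . . . . . . .
  . . . . . 0 .
  1 . 2 . 0 . .
  1 . 3 0 0 . .
  1 3 3 2 0 . .
  4 3 3 0 2 . .
  3 4 4 4 2 . .
  . 3 4 4 4 4 .
  . . 3 4 4 . .
  . . . 3 4 . .
  . . . . . . .

Result: 3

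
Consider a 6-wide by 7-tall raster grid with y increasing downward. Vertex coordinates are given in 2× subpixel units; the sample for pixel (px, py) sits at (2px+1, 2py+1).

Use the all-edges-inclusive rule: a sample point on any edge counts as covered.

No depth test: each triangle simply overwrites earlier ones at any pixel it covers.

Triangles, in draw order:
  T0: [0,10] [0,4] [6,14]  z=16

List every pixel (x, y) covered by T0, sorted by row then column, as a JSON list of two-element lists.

T0:
  2·area = 36
  edge (0, 10)→(0, 4): d=(0,-6) inclusive
  edge (0, 4)→(6, 14): d=(6,10) inclusive
  edge (6, 14)→(0, 10): d=(-6,-4) inclusive
    (0,3)@(1, 7): e=[6,8,22] → #
    (1,3)@(3, 7): e=[18,-12,30] → ·
    (0,4)@(1, 9): e=[6,20,10] → #
    (1,4)@(3, 9): e=[18,0,18] → #  [on edge]
    (2,4)@(5, 9): e=[30,-20,26] → ·
    (0,5)@(1, 11): e=[6,32,-2] → ·
    (1,5)@(3, 11): e=[18,12,6] → #
    (2,5)@(5, 11): e=[30,-8,14] → ·
    (1,6)@(3, 13): e=[18,24,-6] → ·
    (2,6)@(5, 13): e=[30,4,2] → #
    (3,6)@(7, 13): e=[42,-16,10] → ·
  covered (5 px):
    · · · · · ·
    · · · · · ·
    · · · · · ·
    # · · · · ·
    # # · · · ·
    · # · · · ·
    · · # · · ·

Answer: [[0,3],[0,4],[1,4],[1,5],[2,6]]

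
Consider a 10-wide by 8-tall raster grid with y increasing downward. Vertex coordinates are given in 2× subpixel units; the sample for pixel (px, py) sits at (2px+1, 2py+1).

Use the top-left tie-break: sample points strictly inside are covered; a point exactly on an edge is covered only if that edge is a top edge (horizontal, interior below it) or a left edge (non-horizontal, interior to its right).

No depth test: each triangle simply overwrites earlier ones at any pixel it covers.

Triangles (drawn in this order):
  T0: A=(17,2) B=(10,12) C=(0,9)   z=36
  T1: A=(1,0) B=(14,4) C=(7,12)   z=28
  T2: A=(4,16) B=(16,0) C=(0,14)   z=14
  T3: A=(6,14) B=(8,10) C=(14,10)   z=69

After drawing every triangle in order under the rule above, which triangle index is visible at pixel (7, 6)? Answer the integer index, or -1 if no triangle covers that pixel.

T0:
  2·area = 121
  edge (17, 2)→(10, 12): d=(-7,10) right/bottom  bias=-1
  edge (10, 12)→(0, 9): d=(-10,-3) top-left  bias=+0
  edge (0, 9)→(17, 2): d=(17,-7) top-left  bias=+0
    (7,1)@(15, 3): e=[13,105,3] → #
    (8,1)@(17, 3): e=[-7,111,17] → ·
    (5,2)@(11, 5): e=[39,73,9] → #
    (6,2)@(13, 5): e=[19,79,23] → #
    (7,2)@(15, 5): e=[-1,85,37] → ·
    (2,3)@(5, 7): e=[85,35,1] → #
    (3,3)@(7, 7): e=[65,41,15] → #
    (4,3)@(9, 7): e=[45,47,29] → #
    (7,3)@(15, 7): e=[-15,65,71] → ·
    (0,4)@(1, 9): e=[111,3,7] → #
    (1,4)@(3, 9): e=[91,9,21] → #
    (6,4)@(13, 9): e=[-9,39,91] → ·
  covered (16 px):
    · · · · · · · · · ·
    · · · · · · · # · ·
    · · · · · # # · · ·
    · · # # # # # · · ·
    # # # # # # · · · ·
    · · · # # · · · · ·
    · · · · · · · · · ·
    · · · · · · · · · ·
T1:
  2·area = 132
  edge (1, 0)→(14, 4): d=(13,4) right/bottom  bias=-1
  edge (14, 4)→(7, 12): d=(-7,8) right/bottom  bias=-1
  edge (7, 12)→(1, 0): d=(-6,-12) top-left  bias=+0
    (1,0)@(3, 1): e=[5,109,18] → #
    (2,0)@(5, 1): e=[-3,93,42] → ·
    (1,1)@(3, 3): e=[31,95,6] → #
    (2,1)@(5, 3): e=[23,79,30] → #
    (3,1)@(7, 3): e=[15,63,54] → #
    (4,1)@(9, 3): e=[7,47,78] → #
    (5,1)@(11, 3): e=[-1,31,102] → ·
    (1,2)@(3, 5): e=[57,81,-6] → ·
    (2,2)@(5, 5): e=[49,65,18] → #
    (5,2)@(11, 5): e=[25,17,90] → #
    (6,2)@(13, 5): e=[17,1,114] → #
    (7,2)@(15, 5): e=[9,-15,138] → ·
  covered (17 px):
    · # · · · · · · · ·
    · # # # # · · · · ·
    · · # # # # # · · ·
    · · # # # # · · · ·
    · · · # # · · · · ·
    · · · # · · · · · ·
    · · · · · · · · · ·
    · · · · · · · · · ·
T2:
  2·area = 88  (B↔C swapped to make it positive)
  edge (4, 16)→(0, 14): d=(-4,-2) top-left  bias=+0
  edge (0, 14)→(16, 0): d=(16,-14) top-left  bias=+0
  edge (16, 0)→(4, 16): d=(-12,16) right/bottom  bias=-1
    (7,0)@(15, 1): e=[82,2,4] → #
    (8,0)@(17, 1): e=[86,30,-28] → ·
    (6,1)@(13, 3): e=[70,6,12] → #
    (7,1)@(15, 3): e=[74,34,-20] → ·
    (5,2)@(11, 5): e=[58,10,20] → #
    (6,2)@(13, 5): e=[62,38,-12] → ·
    (4,3)@(9, 7): e=[46,14,28] → #
    (5,3)@(11, 7): e=[50,42,-4] → ·
    (3,4)@(7, 9): e=[34,18,36] → #
    (5,4)@(11, 9): e=[42,74,-28] → ·
    (2,5)@(5, 11): e=[22,22,44] → #
    (4,5)@(9, 11): e=[30,78,-20] → ·
  covered (11 px):
    · · · · · · · # · ·
    · · · · · · # · · ·
    · · · · · # · · · ·
    · · · · # · · · · ·
    · · · # # · · · · ·
    · · # # · · · · · ·
    · # # · · · · · · ·
    · # · · · · · · · ·
T3:
  2·area = 24
  edge (6, 14)→(8, 10): d=(2,-4) top-left  bias=+0
  edge (8, 10)→(14, 10): d=(6,0) top-left  bias=+0
  edge (14, 10)→(6, 14): d=(-8,4) right/bottom  bias=-1
    (4,5)@(9, 11): e=[6,6,12] → #
    (5,5)@(11, 11): e=[14,6,4] → #
    (6,5)@(13, 11): e=[22,6,-4] → ·
    (3,6)@(7, 13): e=[2,18,4] → #
    (4,6)@(9, 13): e=[10,18,-4] → ·
    (5,6)@(11, 13): e=[18,18,-12] → ·
    (3,7)@(7, 15): e=[6,30,-12] → ·
  covered (3 px):
    · · · · · · · · · ·
    · · · · · · · · · ·
    · · · · · · · · · ·
    · · · · · · · · · ·
    · · · · · · · · · ·
    · · · · # # · · · ·
    · · · # · · · · · ·
    · · · · · · · · · ·

Z-buffer (winner per pixel, '.' = empty):
  . 1 . . . . . 2 . .
  . 1 1 1 1 . 2 0 . .
  . . 1 1 1 2 1 . . .
  . . 1 1 2 1 0 . . .
  0 0 0 2 2 0 . . . .
  . . 2 2 3 3 . . . .
  . 2 2 3 . . . . . .
  . 2 . . . . . . . .

Final: -1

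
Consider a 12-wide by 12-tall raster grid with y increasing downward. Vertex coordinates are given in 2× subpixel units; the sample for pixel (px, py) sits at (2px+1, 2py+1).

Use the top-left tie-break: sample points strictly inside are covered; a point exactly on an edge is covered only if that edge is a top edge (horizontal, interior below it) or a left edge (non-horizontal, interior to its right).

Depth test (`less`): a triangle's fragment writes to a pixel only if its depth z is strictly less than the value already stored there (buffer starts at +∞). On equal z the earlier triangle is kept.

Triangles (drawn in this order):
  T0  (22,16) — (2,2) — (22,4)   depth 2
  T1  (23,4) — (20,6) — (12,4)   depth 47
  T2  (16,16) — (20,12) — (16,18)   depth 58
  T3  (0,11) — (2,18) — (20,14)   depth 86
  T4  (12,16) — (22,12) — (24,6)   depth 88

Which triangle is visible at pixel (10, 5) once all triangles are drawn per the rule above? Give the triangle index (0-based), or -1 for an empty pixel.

T0:
  2·area = 240
  edge (22, 16)→(2, 2): d=(-20,-14) top-left  bias=+0
  edge (2, 2)→(22, 4): d=(20,2) right/bottom  bias=-1
  edge (22, 4)→(22, 16): d=(0,12) right/bottom  bias=-1
    (2,1)@(5, 3): e=[22,14,204] → X
    (3,1)@(7, 3): e=[50,10,180] → X
    (4,1)@(9, 3): e=[78,6,156] → X
    (5,1)@(11, 3): e=[106,2,132] → X
    (6,1)@(13, 3): e=[134,-2,108] → .
    (2,2)@(5, 5): e=[-18,54,204] → .
    (3,2)@(7, 5): e=[10,50,180] → X
    (6,2)@(13, 5): e=[94,38,108] → X
    (7,2)@(15, 5): e=[122,34,84] → X
    (8,2)@(17, 5): e=[150,30,60] → X
    (9,2)@(19, 5): e=[178,26,36] → X
    (10,2)@(21, 5): e=[206,22,12] → X
  covered (30 px):
    . . . . . . . . . . . .
    . . X X X X . . . . . .
    . . . X X X X X X X X .
    . . . . . X X X X X X .
    . . . . . . X X X X X .
    . . . . . . . X X X X .
    . . . . . . . . . X X .
    . . . . . . . . . . X .
    . . . . . . . . . . . .
    . . . . . . . . . . . .
    . . . . . . . . . . . .
    . . . . . . . . . . . .
T1:
  2·area = 22
  edge (23, 4)→(20, 6): d=(-3,2) right/bottom  bias=-1
  edge (20, 6)→(12, 4): d=(-8,-2) top-left  bias=+0
  edge (12, 4)→(23, 4): d=(11,0) top-left  bias=+0
    (8,2)@(17, 5): e=[9,2,11] → X
    (9,2)@(19, 5): e=[5,6,11] → X
    (10,2)@(21, 5): e=[1,10,11] → X
    (11,2)@(23, 5): e=[-3,14,11] → .
    (8,3)@(17, 7): e=[3,-14,33] → .
    (9,3)@(19, 7): e=[-1,-10,33] → .
    (10,3)@(21, 7): e=[-5,-6,33] → .
  covered (3 px):
    . . . . . . . . . . . .
    . . . . . . . . . . . .
    . . . . . . . . X X X .
    . . . . . . . . . . . .
    . . . . . . . . . . . .
    . . . . . . . . . . . .
    . . . . . . . . . . . .
    . . . . . . . . . . . .
    . . . . . . . . . . . .
    . . . . . . . . . . . .
    . . . . . . . . . . . .
    . . . . . . . . . . . .
T2:
  2·area = 8
  edge (16, 16)→(20, 12): d=(4,-4) top-left  bias=+0
  edge (20, 12)→(16, 18): d=(-4,6) right/bottom  bias=-1
  edge (16, 18)→(16, 16): d=(0,-2) top-left  bias=+0
    (11,4)@(23, 9): e=[0,-6,14] → .  [on edge]
    (10,5)@(21, 11): e=[0,-2,10] → .  [on edge]
    (9,6)@(19, 13): e=[0,2,6] → X  [on edge]
    (10,6)@(21, 13): e=[8,-10,10] → .
    (8,7)@(17, 15): e=[0,6,2] → X  [on edge]
    (9,7)@(19, 15): e=[8,-6,6] → .
    (7,8)@(15, 17): e=[0,10,-2] → .  [on edge]
    (8,8)@(17, 17): e=[8,-2,2] → .
    (6,9)@(13, 19): e=[0,14,-6] → .  [on edge]
    (5,10)@(11, 21): e=[0,18,-10] → .  [on edge]
    (4,11)@(9, 23): e=[0,22,-14] → .  [on edge]
  covered (2 px):
    . . . . . . . . . . . .
    . . . . . . . . . . . .
    . . . . . . . . . . . .
    . . . . . . . . . . . .
    . . . . . . . . . . . .
    . . . . . . . . . . . .
    . . . . . . . . . X . .
    . . . . . . . . X . . .
    . . . . . . . . . . . .
    . . . . . . . . . . . .
    . . . . . . . . . . . .
    . . . . . . . . . . . .
T3:
  2·area = 134  (B↔C swapped to make it positive)
  edge (0, 11)→(20, 14): d=(20,3) right/bottom  bias=-1
  edge (20, 14)→(2, 18): d=(-18,4) right/bottom  bias=-1
  edge (2, 18)→(0, 11): d=(-2,-7) top-left  bias=+0
    (0,6)@(1, 13): e=[37,94,3] → X
    (1,6)@(3, 13): e=[31,86,17] → X
    (2,6)@(5, 13): e=[25,78,31] → X
    (3,6)@(7, 13): e=[19,70,45] → X
    (4,6)@(9, 13): e=[13,62,59] → X
    (5,6)@(11, 13): e=[7,54,73] → X
    (6,6)@(13, 13): e=[1,46,87] → X
    (7,6)@(15, 13): e=[-5,38,101] → .
    (0,7)@(1, 15): e=[77,58,-1] → .
    (1,7)@(3, 15): e=[71,50,13] → X
    (7,7)@(15, 15): e=[35,2,97] → X
    (8,7)@(17, 15): e=[29,-6,111] → .
  covered (16 px):
    . . . . . . . . . . . .
    . . . . . . . . . . . .
    . . . . . . . . . . . .
    . . . . . . . . . . . .
    . . . . . . . . . . . .
    . . . . . . . . . . . .
    X X X X X X X . . . . .
    . X X X X X X X . . . .
    . X X . . . . . . . . .
    . . . . . . . . . . . .
    . . . . . . . . . . . .
    . . . . . . . . . . . .
T4:
  2·area = 52  (B↔C swapped to make it positive)
  edge (12, 16)→(24, 6): d=(12,-10) top-left  bias=+0
  edge (24, 6)→(22, 12): d=(-2,6) right/bottom  bias=-1
  edge (22, 12)→(12, 16): d=(-10,4) right/bottom  bias=-1
    (11,3)@(23, 7): e=[2,4,46] → X
    (10,4)@(21, 9): e=[6,12,34] → X
    (11,4)@(23, 9): e=[26,0,26] → .  [on edge]
    (9,5)@(19, 11): e=[10,20,22] → X
    (11,5)@(23, 11): e=[50,-4,6] → .
    (8,6)@(17, 13): e=[14,28,10] → X
    (10,6)@(21, 13): e=[54,4,-6] → .
    (8,7)@(17, 15): e=[38,24,-10] → .
    (9,7)@(19, 15): e=[58,12,-18] → .
    (10,7)@(21, 15): e=[78,0,-26] → .  [on edge]
    (9,10)@(19, 21): e=[130,0,-78] → .  [on edge]
  covered (6 px):
    . . . . . . . . . . . .
    . . . . . . . . . . . .
    . . . . . . . . . . . .
    . . . . . . . . . . . X
    . . . . . . . . . . X .
    . . . . . . . . . X X .
    . . . . . . . . X X . .
    . . . . . . . . . . . .
    . . . . . . . . . . . .
    . . . . . . . . . . . .
    . . . . . . . . . . . .
    . . . . . . . . . . . .

Z-buffer (winner per pixel, '.' = empty):
  . . . . . . . . . . . .
  . . 0 0 0 0 . . . . . .
  . . . 0 0 0 0 0 0 0 0 .
  . . . . . 0 0 0 0 0 0 4
  . . . . . . 0 0 0 0 0 .
  . . . . . . . 0 0 0 0 .
  3 3 3 3 3 3 3 . 4 0 0 .
  . 3 3 3 3 3 3 3 2 . 0 .
  . 3 3 . . . . . . . . .
  . . . . . . . . . . . .
  . . . . . . . . . . . .
  . . . . . . . . . . . .

Answer: 0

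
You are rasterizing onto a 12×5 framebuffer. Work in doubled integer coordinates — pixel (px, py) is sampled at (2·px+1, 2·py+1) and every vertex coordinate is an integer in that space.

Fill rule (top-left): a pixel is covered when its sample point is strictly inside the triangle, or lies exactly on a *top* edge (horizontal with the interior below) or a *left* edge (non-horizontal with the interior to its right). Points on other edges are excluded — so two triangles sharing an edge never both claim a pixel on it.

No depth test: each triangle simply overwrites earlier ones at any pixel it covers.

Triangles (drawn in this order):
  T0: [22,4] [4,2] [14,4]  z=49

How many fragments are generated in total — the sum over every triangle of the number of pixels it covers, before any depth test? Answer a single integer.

T0:
  2·area = 16  (B↔C swapped to make it positive)
  edge (22, 4)→(14, 4): d=(-8,0) right/bottom  bias=-1
  edge (14, 4)→(4, 2): d=(-10,-2) top-left  bias=+0
  edge (4, 2)→(22, 4): d=(18,2) right/bottom  bias=-1
    (4,1)@(9, 3): e=[8,0,8] → #  [on edge]
    (5,1)@(11, 3): e=[8,4,4] → #
    (6,1)@(13, 3): e=[8,8,0] → ·  [on edge]
    (4,2)@(9, 5): e=[-8,-20,44] → ·
    (5,2)@(11, 5): e=[-8,-16,40] → ·
    (9,2)@(19, 5): e=[-8,0,24] → ·  [on edge]
  covered (2 px):
    · · · · · · · · · · · ·
    · · · · # # · · · · · ·
    · · · · · · · · · · · ·
    · · · · · · · · · · · ·
    · · · · · · · · · · · ·

Result: 2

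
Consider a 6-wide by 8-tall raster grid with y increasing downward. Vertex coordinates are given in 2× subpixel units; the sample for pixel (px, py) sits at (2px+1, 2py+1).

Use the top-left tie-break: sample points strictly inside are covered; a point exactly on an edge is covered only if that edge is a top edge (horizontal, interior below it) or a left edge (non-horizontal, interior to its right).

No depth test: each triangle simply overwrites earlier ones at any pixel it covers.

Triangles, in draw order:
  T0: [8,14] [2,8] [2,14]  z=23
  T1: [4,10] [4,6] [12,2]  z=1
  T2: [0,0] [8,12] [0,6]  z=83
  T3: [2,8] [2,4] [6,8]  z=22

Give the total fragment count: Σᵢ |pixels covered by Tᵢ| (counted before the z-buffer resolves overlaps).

T0:
  2·area = 36  (B↔C swapped to make it positive)
  edge (8, 14)→(2, 14): d=(-6,0) right/bottom  bias=-1
  edge (2, 14)→(2, 8): d=(0,-6) top-left  bias=+0
  edge (2, 8)→(8, 14): d=(6,6) right/bottom  bias=-1
    (0,3)@(1, 7): e=[42,-6,0] → ·  [on edge]
    (1,4)@(3, 9): e=[30,6,0] → ·  [on edge]
    (1,5)@(3, 11): e=[18,6,12] → #
    (2,5)@(5, 11): e=[18,18,0] → ·  [on edge]
    (1,6)@(3, 13): e=[6,6,24] → #
    (2,6)@(5, 13): e=[6,18,12] → #
    (3,6)@(7, 13): e=[6,30,0] → ·  [on edge]
    (1,7)@(3, 15): e=[-6,6,36] → ·
    (2,7)@(5, 15): e=[-6,18,24] → ·
    (4,7)@(9, 15): e=[-6,42,0] → ·  [on edge]
  covered (3 px):
    · · · · · ·
    · · · · · ·
    · · · · · ·
    · · · · · ·
    · · · · · ·
    · # · · · ·
    · # # · · ·
    · · · · · ·
T1:
  2·area = 32
  edge (4, 10)→(4, 6): d=(0,-4) top-left  bias=+0
  edge (4, 6)→(12, 2): d=(8,-4) top-left  bias=+0
  edge (12, 2)→(4, 10): d=(-8,8) right/bottom  bias=-1
    (5,1)@(11, 3): e=[28,4,0] → ·  [on edge]
    (3,2)@(7, 5): e=[12,4,16] → #
    (4,2)@(9, 5): e=[20,12,0] → ·  [on edge]
    (2,3)@(5, 7): e=[4,12,16] → #
    (3,3)@(7, 7): e=[12,20,0] → ·  [on edge]
    (2,4)@(5, 9): e=[4,28,0] → ·  [on edge]
    (1,5)@(3, 11): e=[-4,36,0] → ·  [on edge]
    (0,6)@(1, 13): e=[-12,44,0] → ·  [on edge]
  covered (2 px):
    · · · · · ·
    · · · · · ·
    · · · # · ·
    · · # · · ·
    · · · · · ·
    · · · · · ·
    · · · · · ·
    · · · · · ·
T2:
  2·area = 48
  edge (0, 0)→(8, 12): d=(8,12) right/bottom  bias=-1
  edge (8, 12)→(0, 6): d=(-8,-6) top-left  bias=+0
  edge (0, 6)→(0, 0): d=(0,-6) top-left  bias=+0
    (0,1)@(1, 3): e=[12,30,6] → #
    (1,1)@(3, 3): e=[-12,42,18] → ·
    (0,2)@(1, 5): e=[28,14,6] → #
    (1,2)@(3, 5): e=[4,26,18] → #
    (2,2)@(5, 5): e=[-20,38,30] → ·
    (0,3)@(1, 7): e=[44,-2,6] → ·
    (1,3)@(3, 7): e=[20,10,18] → #
    (2,3)@(5, 7): e=[-4,22,30] → ·
    (1,4)@(3, 9): e=[36,-6,18] → ·
    (2,4)@(5, 9): e=[12,6,30] → #
    (3,4)@(7, 9): e=[-12,18,42] → ·
    (2,5)@(5, 11): e=[28,-10,30] → ·
  covered (6 px):
    · · · · · ·
    # · · · · ·
    # # · · · ·
    · # · · · ·
    · · # · · ·
    · · · # · ·
    · · · · · ·
    · · · · · ·
T3:
  2·area = 16
  edge (2, 8)→(2, 4): d=(0,-4) top-left  bias=+0
  edge (2, 4)→(6, 8): d=(4,4) right/bottom  bias=-1
  edge (6, 8)→(2, 8): d=(-4,0) right/bottom  bias=-1
    (0,1)@(1, 3): e=[-4,0,20] → ·  [on edge]
    (1,2)@(3, 5): e=[4,0,12] → ·  [on edge]
    (1,3)@(3, 7): e=[4,8,4] → #
    (2,3)@(5, 7): e=[12,0,4] → ·  [on edge]
    (1,4)@(3, 9): e=[4,16,-4] → ·
    (3,4)@(7, 9): e=[20,0,-4] → ·  [on edge]
    (4,5)@(9, 11): e=[28,0,-12] → ·  [on edge]
    (5,6)@(11, 13): e=[36,0,-20] → ·  [on edge]
  covered (1 px):
    · · · · · ·
    · · · · · ·
    · · · · · ·
    · # · · · ·
    · · · · · ·
    · · · · · ·
    · · · · · ·
    · · · · · ·

Result: 12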